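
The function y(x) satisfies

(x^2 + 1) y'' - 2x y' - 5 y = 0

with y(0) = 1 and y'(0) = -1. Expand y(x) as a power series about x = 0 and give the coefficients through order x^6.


Ansatz: y(x) = sum_{n>=0} a_n x^n, so y'(x) = sum_{n>=1} n a_n x^(n-1) and y''(x) = sum_{n>=2} n(n-1) a_n x^(n-2).
Substitute into P(x) y'' + Q(x) y' + R(x) y = 0 with P(x) = x^2 + 1, Q(x) = -2x, R(x) = -5, and match powers of x.
Initial conditions: a_0 = 1, a_1 = -1.
Setting the coefficient of each power of x to zero and solving order by order (substituting the coefficients already found):
  x^0: 2 a_2 - 5 a_0 = 0  ->  2 a_2 = 5 a_0 = 5  ->  a_2 = 5/2
  x^1: 6 a_3 - 7 a_1 = 0  ->  6 a_3 = 7 a_1 = -7  ->  a_3 = -7/6
  x^2: 12 a_4 - 7 a_2 = 0  ->  12 a_4 = 7 a_2 = 35/2  ->  a_4 = 35/24
  x^3: 20 a_5 - 5 a_3 = 0  ->  20 a_5 = 5 a_3 = -35/6  ->  a_5 = -7/24
  x^4: 30 a_6 - a_4 = 0  ->  30 a_6 = a_4 = 35/24  ->  a_6 = 7/144
Truncated series: y(x) = 1 - x + (5/2) x^2 - (7/6) x^3 + (35/24) x^4 - (7/24) x^5 + (7/144) x^6 + O(x^7).

a_0 = 1; a_1 = -1; a_2 = 5/2; a_3 = -7/6; a_4 = 35/24; a_5 = -7/24; a_6 = 7/144


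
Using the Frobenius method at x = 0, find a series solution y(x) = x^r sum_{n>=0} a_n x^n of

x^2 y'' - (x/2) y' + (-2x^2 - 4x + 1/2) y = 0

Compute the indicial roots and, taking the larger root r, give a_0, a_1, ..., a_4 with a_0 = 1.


Write in Frobenius form y'' + (p(x)/x) y' + (q(x)/x^2) y = 0:
  p(x) = -1/2,  q(x) = -2x^2 - 4x + 1/2.
Indicial equation: r(r-1) + (-1/2) r + (1/2) = 0 -> roots r_1 = 1, r_2 = 1/2.
Take r = r_1 = 1. Let y(x) = x^r sum_{n>=0} a_n x^n with a_0 = 1.
Substitute y = x^r sum a_n x^n and match x^{r+n}. The recurrence is
  D(n) a_n - 4 a_{n-1} - 2 a_{n-2} = 0,  where D(n) = (r+n)(r+n-1) + (-1/2)(r+n) + (1/2).
  a_n = [4 a_{n-1} + 2 a_{n-2}] / D(n).
Since the indicial polynomial factors as (r - r_1)(r - r_2), D(n) = (r_1 + n - r_1)(r_1 + n - r_2) = n(n + 1/2).
Evaluating step by step (a_0 = 1):
  n = 1: D(1) = 1(1 + 1/2) = 3/2; numerator = 4(1) = 4; a_1 = (4)/(3/2) = 8/3
  n = 2: D(2) = 2(2 + 1/2) = 5; numerator = 4(8/3) + 2(1) = 38/3; a_2 = (38/3)/(5) = 38/15
  n = 3: D(3) = 3(3 + 1/2) = 21/2; numerator = 4(38/15) + 2(8/3) = 232/15; a_3 = (232/15)/(21/2) = 464/315
  n = 4: D(4) = 4(4 + 1/2) = 18; numerator = 4(464/315) + 2(38/15) = 3452/315; a_4 = (3452/315)/(18) = 1726/2835

r = 1; a_0 = 1; a_1 = 8/3; a_2 = 38/15; a_3 = 464/315; a_4 = 1726/2835


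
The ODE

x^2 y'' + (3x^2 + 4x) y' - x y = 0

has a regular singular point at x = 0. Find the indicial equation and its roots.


Divide by x^2 to reach normal form y'' + P_1(x) y' + P_2(x) y = 0 with P_1(x) = 3 + 4/x and P_2(x) = -1/x.
x = 0 is a singular point because the y'-coefficient 3 + 4/x has a pole at x = 0 and the y-coefficient -1/x has a pole at x = 0.
It is a regular singular point because x P_1(x) = p(x) = 3x + 4 and x^2 P_2(x) = q(x) = -x are polynomials, hence analytic at x = 0.
p(0) = 4,  q(0) = 0.
Indicial equation: r(r-1) + p(0) r + q(0) = 0, i.e. r^2 + (p(0) - 1) r + q(0) = 0, i.e. r^2 + 3 r = 0.
Discriminant: (3)^2 - 4(0) = 9, so r = (-3 ± 3)/2.
Solving: r_1 = 0, r_2 = -3.

indicial: r^2 + 3 r = 0; roots r_1 = 0, r_2 = -3


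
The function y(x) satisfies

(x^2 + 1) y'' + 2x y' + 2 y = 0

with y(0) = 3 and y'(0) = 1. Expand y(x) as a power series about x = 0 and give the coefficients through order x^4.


Ansatz: y(x) = sum_{n>=0} a_n x^n, so y'(x) = sum_{n>=1} n a_n x^(n-1) and y''(x) = sum_{n>=2} n(n-1) a_n x^(n-2).
Substitute into P(x) y'' + Q(x) y' + R(x) y = 0 with P(x) = x^2 + 1, Q(x) = 2x, R(x) = 2, and match powers of x.
Initial conditions: a_0 = 3, a_1 = 1.
Setting the coefficient of each power of x to zero and solving order by order (substituting the coefficients already found):
  x^0: 2 a_2 + 2 a_0 = 0  ->  2 a_2 = -2 a_0 = -6  ->  a_2 = -3
  x^1: 6 a_3 + 4 a_1 = 0  ->  6 a_3 = -4 a_1 = -4  ->  a_3 = -2/3
  x^2: 12 a_4 + 8 a_2 = 0  ->  12 a_4 = -8 a_2 = 24  ->  a_4 = 2
Truncated series: y(x) = 3 + x - 3 x^2 - (2/3) x^3 + 2 x^4 + O(x^5).

a_0 = 3; a_1 = 1; a_2 = -3; a_3 = -2/3; a_4 = 2


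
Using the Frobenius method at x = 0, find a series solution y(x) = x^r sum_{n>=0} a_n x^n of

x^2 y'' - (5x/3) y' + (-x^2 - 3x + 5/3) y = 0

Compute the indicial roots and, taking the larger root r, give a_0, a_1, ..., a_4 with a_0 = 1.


Write in Frobenius form y'' + (p(x)/x) y' + (q(x)/x^2) y = 0:
  p(x) = -5/3,  q(x) = -x^2 - 3x + 5/3.
Indicial equation: r(r-1) + (-5/3) r + (5/3) = 0 -> roots r_1 = 5/3, r_2 = 1.
Take r = r_1 = 5/3. Let y(x) = x^r sum_{n>=0} a_n x^n with a_0 = 1.
Substitute y = x^r sum a_n x^n and match x^{r+n}. The recurrence is
  D(n) a_n - 3 a_{n-1} - 1 a_{n-2} = 0,  where D(n) = (r+n)(r+n-1) + (-5/3)(r+n) + (5/3).
  a_n = [3 a_{n-1} + 1 a_{n-2}] / D(n).
Since the indicial polynomial factors as (r - r_1)(r - r_2), D(n) = (r_1 + n - r_1)(r_1 + n - r_2) = n(n + 2/3).
Evaluating step by step (a_0 = 1):
  n = 1: D(1) = 1(1 + 2/3) = 5/3; numerator = 3(1) = 3; a_1 = (3)/(5/3) = 9/5
  n = 2: D(2) = 2(2 + 2/3) = 16/3; numerator = 3(9/5) + 1(1) = 32/5; a_2 = (32/5)/(16/3) = 6/5
  n = 3: D(3) = 3(3 + 2/3) = 11; numerator = 3(6/5) + 1(9/5) = 27/5; a_3 = (27/5)/(11) = 27/55
  n = 4: D(4) = 4(4 + 2/3) = 56/3; numerator = 3(27/55) + 1(6/5) = 147/55; a_4 = (147/55)/(56/3) = 63/440

r = 5/3; a_0 = 1; a_1 = 9/5; a_2 = 6/5; a_3 = 27/55; a_4 = 63/440


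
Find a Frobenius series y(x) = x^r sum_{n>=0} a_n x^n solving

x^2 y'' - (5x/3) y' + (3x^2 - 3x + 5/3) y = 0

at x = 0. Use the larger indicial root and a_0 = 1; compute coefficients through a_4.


Write in Frobenius form y'' + (p(x)/x) y' + (q(x)/x^2) y = 0:
  p(x) = -5/3,  q(x) = 3x^2 - 3x + 5/3.
Indicial equation: r(r-1) + (-5/3) r + (5/3) = 0 -> roots r_1 = 5/3, r_2 = 1.
Take r = r_1 = 5/3. Let y(x) = x^r sum_{n>=0} a_n x^n with a_0 = 1.
Substitute y = x^r sum a_n x^n and match x^{r+n}. The recurrence is
  D(n) a_n - 3 a_{n-1} + 3 a_{n-2} = 0,  where D(n) = (r+n)(r+n-1) + (-5/3)(r+n) + (5/3).
  a_n = [3 a_{n-1} - 3 a_{n-2}] / D(n).
Since the indicial polynomial factors as (r - r_1)(r - r_2), D(n) = (r_1 + n - r_1)(r_1 + n - r_2) = n(n + 2/3).
Evaluating step by step (a_0 = 1):
  n = 1: D(1) = 1(1 + 2/3) = 5/3; numerator = 3(1) = 3; a_1 = (3)/(5/3) = 9/5
  n = 2: D(2) = 2(2 + 2/3) = 16/3; numerator = 3(9/5) - 3(1) = 12/5; a_2 = (12/5)/(16/3) = 9/20
  n = 3: D(3) = 3(3 + 2/3) = 11; numerator = 3(9/20) - 3(9/5) = -81/20; a_3 = (-81/20)/(11) = -81/220
  n = 4: D(4) = 4(4 + 2/3) = 56/3; numerator = 3(-81/220) - 3(9/20) = -27/11; a_4 = (-27/11)/(56/3) = -81/616

r = 5/3; a_0 = 1; a_1 = 9/5; a_2 = 9/20; a_3 = -81/220; a_4 = -81/616


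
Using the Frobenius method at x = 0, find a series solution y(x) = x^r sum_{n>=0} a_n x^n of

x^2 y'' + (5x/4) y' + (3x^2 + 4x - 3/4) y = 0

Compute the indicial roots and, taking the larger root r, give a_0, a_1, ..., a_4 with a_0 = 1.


Write in Frobenius form y'' + (p(x)/x) y' + (q(x)/x^2) y = 0:
  p(x) = 5/4,  q(x) = 3x^2 + 4x - 3/4.
Indicial equation: r(r-1) + (5/4) r + (-3/4) = 0 -> roots r_1 = 3/4, r_2 = -1.
Take r = r_1 = 3/4. Let y(x) = x^r sum_{n>=0} a_n x^n with a_0 = 1.
Substitute y = x^r sum a_n x^n and match x^{r+n}. The recurrence is
  D(n) a_n + 4 a_{n-1} + 3 a_{n-2} = 0,  where D(n) = (r+n)(r+n-1) + (5/4)(r+n) + (-3/4).
  a_n = [-4 a_{n-1} - 3 a_{n-2}] / D(n).
Since the indicial polynomial factors as (r - r_1)(r - r_2), D(n) = (r_1 + n - r_1)(r_1 + n - r_2) = n(n + 7/4).
Evaluating step by step (a_0 = 1):
  n = 1: D(1) = 1(1 + 7/4) = 11/4; numerator = -4(1) = -4; a_1 = (-4)/(11/4) = -16/11
  n = 2: D(2) = 2(2 + 7/4) = 15/2; numerator = -4(-16/11) - 3(1) = 31/11; a_2 = (31/11)/(15/2) = 62/165
  n = 3: D(3) = 3(3 + 7/4) = 57/4; numerator = -4(62/165) - 3(-16/11) = 472/165; a_3 = (472/165)/(57/4) = 1888/9405
  n = 4: D(4) = 4(4 + 7/4) = 23; numerator = -4(1888/9405) - 3(62/165) = -18154/9405; a_4 = (-18154/9405)/(23) = -18154/216315

r = 3/4; a_0 = 1; a_1 = -16/11; a_2 = 62/165; a_3 = 1888/9405; a_4 = -18154/216315


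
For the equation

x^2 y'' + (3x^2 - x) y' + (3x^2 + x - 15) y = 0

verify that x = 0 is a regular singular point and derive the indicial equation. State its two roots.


Divide by x^2 to reach normal form y'' + P_1(x) y' + P_2(x) y = 0 with P_1(x) = 3 - 1/x and P_2(x) = 3 + 1/x - 15/x^2.
x = 0 is a singular point because the y'-coefficient 3 - 1/x has a pole at x = 0 and the y-coefficient 3 + 1/x - 15/x^2 has a pole at x = 0.
It is a regular singular point because x P_1(x) = p(x) = 3x - 1 and x^2 P_2(x) = q(x) = 3x^2 + x - 15 are polynomials, hence analytic at x = 0.
p(0) = -1,  q(0) = -15.
Indicial equation: r(r-1) + p(0) r + q(0) = 0, i.e. r^2 + (p(0) - 1) r + q(0) = 0, i.e. r^2 - 2 r - 15 = 0.
Discriminant: (-2)^2 - 4(-15) = 64, so r = (2 ± 8)/2.
Solving: r_1 = 5, r_2 = -3.

indicial: r^2 - 2 r - 15 = 0; roots r_1 = 5, r_2 = -3


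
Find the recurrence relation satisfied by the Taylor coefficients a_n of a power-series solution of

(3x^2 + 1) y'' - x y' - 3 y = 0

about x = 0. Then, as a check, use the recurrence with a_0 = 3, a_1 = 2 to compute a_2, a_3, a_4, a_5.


Substitute y = sum_n a_n x^n.
(1 + 3 x^2) y'' contributes (n+2)(n+1) a_{n+2} + 3 n(n-1) a_n at x^n.
-x y'(x) contributes -n a_n at x^n.
-3 y(x) contributes -3 a_n at x^n.
Matching x^n: (n+2)(n+1) a_{n+2} + (3 n(n-1) - n - 3) a_n = 0.
Thus a_{n+2} = (-3 n(n-1) + n + 3) / ((n+1)(n+2)) * a_n.

Check with a_0 = 3, a_1 = 2 (apply the recurrence for n = 0, 1, 2, 3): a_0 = 3, a_1 = 2, a_2 = 9/2, a_3 = 4/3, a_4 = -3/8, a_5 = -4/5.

a_(n+2) = (-3 n(n-1) + n + 3) / ((n+1)(n+2)) * a_n; check: a_0 = 3, a_1 = 2, a_2 = 9/2, a_3 = 4/3, a_4 = -3/8, a_5 = -4/5


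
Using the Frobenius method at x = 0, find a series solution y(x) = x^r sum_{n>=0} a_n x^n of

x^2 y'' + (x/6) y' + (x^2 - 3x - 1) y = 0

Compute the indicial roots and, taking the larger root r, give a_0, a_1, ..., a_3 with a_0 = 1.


Write in Frobenius form y'' + (p(x)/x) y' + (q(x)/x^2) y = 0:
  p(x) = 1/6,  q(x) = x^2 - 3x - 1.
Indicial equation: r(r-1) + (1/6) r + (-1) = 0 -> roots r_1 = 3/2, r_2 = -2/3.
Take r = r_1 = 3/2. Let y(x) = x^r sum_{n>=0} a_n x^n with a_0 = 1.
Substitute y = x^r sum a_n x^n and match x^{r+n}. The recurrence is
  D(n) a_n - 3 a_{n-1} + 1 a_{n-2} = 0,  where D(n) = (r+n)(r+n-1) + (1/6)(r+n) + (-1).
  a_n = [3 a_{n-1} - 1 a_{n-2}] / D(n).
Since the indicial polynomial factors as (r - r_1)(r - r_2), D(n) = (r_1 + n - r_1)(r_1 + n - r_2) = n(n + 13/6).
Evaluating step by step (a_0 = 1):
  n = 1: D(1) = 1(1 + 13/6) = 19/6; numerator = 3(1) = 3; a_1 = (3)/(19/6) = 18/19
  n = 2: D(2) = 2(2 + 13/6) = 25/3; numerator = 3(18/19) - 1(1) = 35/19; a_2 = (35/19)/(25/3) = 21/95
  n = 3: D(3) = 3(3 + 13/6) = 31/2; numerator = 3(21/95) - 1(18/19) = -27/95; a_3 = (-27/95)/(31/2) = -54/2945

r = 3/2; a_0 = 1; a_1 = 18/19; a_2 = 21/95; a_3 = -54/2945


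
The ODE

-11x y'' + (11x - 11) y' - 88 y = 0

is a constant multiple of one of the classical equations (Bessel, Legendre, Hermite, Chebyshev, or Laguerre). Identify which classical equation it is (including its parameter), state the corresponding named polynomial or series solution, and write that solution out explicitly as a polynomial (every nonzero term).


All three coefficients share the factor -11; dividing through by -11 gives  x y'' + (1 - x) y' + 8 y = 0.
This matches the Laguerre equation x y'' + (1 - x) y' + n y = 0 with n = 8; the polynomial solution is L_8(x).
With y = sum_k a_k x^k, matching x^k gives (k+1)k a_{k+1} + (k+1) a_{k+1} - k a_k + n a_k = 0, i.e. (k+1)^2 a_{k+1} = (k - n) a_k = (k - 8) a_k. The right side vanishes at k = 8, so the series terminates at degree 8.
Standard normalization L_n(0) = 1 gives a_0 = 1. Work upward with a_{k+1} = (k - 8) a_k / (k+1)^2:
  a_1 = (0 - 8)(1) / 1^2 = -8/1 = -8
  a_2 = (1 - 8)(-8) / 2^2 = 56/4 = 14
  a_3 = (2 - 8)(14) / 3^2 = -84/9 = -28/3
  a_4 = (3 - 8)(-28/3) / 4^2 = (140/3)/16 = 35/12
  a_5 = (4 - 8)(35/12) / 5^2 = (-35/3)/25 = -7/15
  a_6 = (5 - 8)(-7/15) / 6^2 = (7/5)/36 = 7/180
  a_7 = (6 - 8)(7/180) / 7^2 = (-7/90)/49 = -1/630
  a_8 = (7 - 8)(-1/630) / 8^2 = (1/630)/64 = 1/40320
Hence L_8(x) = x^8/40320 - x^7/630 + 7 x^6/180 - 7 x^5/15 + 35 x^4/12 - 28 x^3/3 + 14 x^2 - 8 x + 1.

L_8(x); series = x^8/40320 - x^7/630 + 7 x^6/180 - 7 x^5/15 + 35 x^4/12 - 28 x^3/3 + 14 x^2 - 8 x + 1


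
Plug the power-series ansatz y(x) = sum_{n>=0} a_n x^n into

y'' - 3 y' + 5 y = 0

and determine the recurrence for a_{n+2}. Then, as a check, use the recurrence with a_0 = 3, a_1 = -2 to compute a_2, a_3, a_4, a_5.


Substitute y = sum_n a_n x^n.
y''(x) has coefficient (n+2)(n+1) a_{n+2} at x^n;
-3 y'(x) has coefficient -3 (n+1) a_{n+1} at x^n;
5 y(x) has coefficient 5 a_n at x^n.
Matching x^n: (n+2)(n+1) a_{n+2} - 3 (n+1) a_{n+1} + 5 a_n = 0.
Thus a_{n+2} = [3 (n+1) a_{n+1} - 5 a_n] / ((n+1)(n+2)).

Check with a_0 = 3, a_1 = -2 (apply the recurrence for n = 0, 1, 2, 3): a_0 = 3, a_1 = -2, a_2 = -21/2, a_3 = -53/6, a_4 = -9/4, a_5 = 103/120.

a_(n+2) = [3 (n+1) a_(n+1) - 5 a_n] / ((n+1)(n+2)); check: a_0 = 3, a_1 = -2, a_2 = -21/2, a_3 = -53/6, a_4 = -9/4, a_5 = 103/120


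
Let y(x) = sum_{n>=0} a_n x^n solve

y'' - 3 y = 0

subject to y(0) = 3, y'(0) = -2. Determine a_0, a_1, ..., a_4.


Ansatz: y(x) = sum_{n>=0} a_n x^n, so y'(x) = sum_{n>=1} n a_n x^(n-1) and y''(x) = sum_{n>=2} n(n-1) a_n x^(n-2).
Substitute into P(x) y'' + Q(x) y' + R(x) y = 0 with P(x) = 1, Q(x) = 0, R(x) = -3, and match powers of x.
Initial conditions: a_0 = 3, a_1 = -2.
Setting the coefficient of each power of x to zero and solving order by order (substituting the coefficients already found):
  x^0: 2 a_2 - 3 a_0 = 0  ->  2 a_2 = 3 a_0 = 9  ->  a_2 = 9/2
  x^1: 6 a_3 - 3 a_1 = 0  ->  6 a_3 = 3 a_1 = -6  ->  a_3 = -1
  x^2: 12 a_4 - 3 a_2 = 0  ->  12 a_4 = 3 a_2 = 27/2  ->  a_4 = 9/8
Truncated series: y(x) = 3 - 2 x + (9/2) x^2 - x^3 + (9/8) x^4 + O(x^5).

a_0 = 3; a_1 = -2; a_2 = 9/2; a_3 = -1; a_4 = 9/8


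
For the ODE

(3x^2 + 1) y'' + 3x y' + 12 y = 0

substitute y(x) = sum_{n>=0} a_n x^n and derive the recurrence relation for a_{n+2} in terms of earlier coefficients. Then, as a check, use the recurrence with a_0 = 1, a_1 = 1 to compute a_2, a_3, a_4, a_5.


Substitute y = sum_n a_n x^n.
(1 + 3 x^2) y'' contributes (n+2)(n+1) a_{n+2} + 3 n(n-1) a_n at x^n.
3 x y'(x) contributes 3 n a_n at x^n.
12 y(x) contributes 12 a_n at x^n.
Matching x^n: (n+2)(n+1) a_{n+2} + (3 n(n-1) + 3 n + 12) a_n = 0.
Thus a_{n+2} = (-3 n(n-1) - 3 n - 12) / ((n+1)(n+2)) * a_n.

Check with a_0 = 1, a_1 = 1 (apply the recurrence for n = 0, 1, 2, 3): a_0 = 1, a_1 = 1, a_2 = -6, a_3 = -5/2, a_4 = 12, a_5 = 39/8.

a_(n+2) = (-3 n(n-1) - 3 n - 12) / ((n+1)(n+2)) * a_n; check: a_0 = 1, a_1 = 1, a_2 = -6, a_3 = -5/2, a_4 = 12, a_5 = 39/8


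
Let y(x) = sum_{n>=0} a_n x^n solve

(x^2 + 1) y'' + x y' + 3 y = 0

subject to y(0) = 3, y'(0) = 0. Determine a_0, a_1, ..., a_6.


Ansatz: y(x) = sum_{n>=0} a_n x^n, so y'(x) = sum_{n>=1} n a_n x^(n-1) and y''(x) = sum_{n>=2} n(n-1) a_n x^(n-2).
Substitute into P(x) y'' + Q(x) y' + R(x) y = 0 with P(x) = x^2 + 1, Q(x) = x, R(x) = 3, and match powers of x.
Initial conditions: a_0 = 3, a_1 = 0.
Setting the coefficient of each power of x to zero and solving order by order (substituting the coefficients already found):
  x^0: 2 a_2 + 3 a_0 = 0  ->  2 a_2 = -3 a_0 = -9  ->  a_2 = -9/2
  x^1: 6 a_3 + 4 a_1 = 0  ->  6 a_3 = -4 a_1 = 0  ->  a_3 = 0
  x^2: 12 a_4 + 7 a_2 = 0  ->  12 a_4 = -7 a_2 = 63/2  ->  a_4 = 21/8
  x^3: 20 a_5 + 12 a_3 = 0  ->  20 a_5 = -12 a_3 = 0  ->  a_5 = 0
  x^4: 30 a_6 + 19 a_4 = 0  ->  30 a_6 = -19 a_4 = -399/8  ->  a_6 = -133/80
Truncated series: y(x) = 3 - (9/2) x^2 + (21/8) x^4 - (133/80) x^6 + O(x^7).

a_0 = 3; a_1 = 0; a_2 = -9/2; a_3 = 0; a_4 = 21/8; a_5 = 0; a_6 = -133/80


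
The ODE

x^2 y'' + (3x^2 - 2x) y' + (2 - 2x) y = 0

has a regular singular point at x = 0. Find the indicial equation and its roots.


Divide by x^2 to reach normal form y'' + P_1(x) y' + P_2(x) y = 0 with P_1(x) = 3 - 2/x and P_2(x) = -2/x + 2/x^2.
x = 0 is a singular point because the y'-coefficient 3 - 2/x has a pole at x = 0 and the y-coefficient -2/x + 2/x^2 has a pole at x = 0.
It is a regular singular point because x P_1(x) = p(x) = 3x - 2 and x^2 P_2(x) = q(x) = 2 - 2x are polynomials, hence analytic at x = 0.
p(0) = -2,  q(0) = 2.
Indicial equation: r(r-1) + p(0) r + q(0) = 0, i.e. r^2 + (p(0) - 1) r + q(0) = 0, i.e. r^2 - 3 r + 2 = 0.
Discriminant: (-3)^2 - 4(2) = 1, so r = (3 ± 1)/2.
Solving: r_1 = 2, r_2 = 1.

indicial: r^2 - 3 r + 2 = 0; roots r_1 = 2, r_2 = 1


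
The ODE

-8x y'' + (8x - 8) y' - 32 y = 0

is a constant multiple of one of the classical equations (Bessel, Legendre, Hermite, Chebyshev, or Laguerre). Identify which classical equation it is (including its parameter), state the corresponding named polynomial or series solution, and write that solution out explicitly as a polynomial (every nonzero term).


All three coefficients share the factor -8; dividing through by -8 gives  x y'' + (1 - x) y' + 4 y = 0.
This matches the Laguerre equation x y'' + (1 - x) y' + n y = 0 with n = 4; the polynomial solution is L_4(x).
With y = sum_k a_k x^k, matching x^k gives (k+1)k a_{k+1} + (k+1) a_{k+1} - k a_k + n a_k = 0, i.e. (k+1)^2 a_{k+1} = (k - n) a_k = (k - 4) a_k. The right side vanishes at k = 4, so the series terminates at degree 4.
Standard normalization L_n(0) = 1 gives a_0 = 1. Work upward with a_{k+1} = (k - 4) a_k / (k+1)^2:
  a_1 = (0 - 4)(1) / 1^2 = -4/1 = -4
  a_2 = (1 - 4)(-4) / 2^2 = 12/4 = 3
  a_3 = (2 - 4)(3) / 3^2 = -6/9 = -2/3
  a_4 = (3 - 4)(-2/3) / 4^2 = (2/3)/16 = 1/24
Hence L_4(x) = x^4/24 - 2 x^3/3 + 3 x^2 - 4 x + 1.

L_4(x); series = x^4/24 - 2 x^3/3 + 3 x^2 - 4 x + 1


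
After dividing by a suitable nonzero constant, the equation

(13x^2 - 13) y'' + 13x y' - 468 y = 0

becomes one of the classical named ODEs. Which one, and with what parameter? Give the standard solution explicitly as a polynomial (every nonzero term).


All three coefficients share the factor -13; dividing through by -13 gives  (1 - x^2) y'' - x y' + 36 y = 0.
This matches the Chebyshev equation (1 - x^2) y'' - x y' + n^2 y = 0 (note the -x y' term, not -2x y') with n^2 = 36, so n = 6; the polynomial solution is T_6(x).
With y = sum_k a_k x^k, matching x^k gives (k+2)(k+1) a_{k+2} = (k^2 - n^2) a_k = (k - 6)(k + 6) a_k. The right side vanishes at k = 6, so the series with the parity of 6 terminates at degree 6.
Standard normalization: leading coefficient of T_n is 2^(n-1), so a_6 = 2^5 = 32. Work downward with a_k = (k+1)(k+2) a_{k+2} / ((k - 6)(k + 6)):
  a_4 = (5)(6)(32) / ((4 - 6)(4 + 6)) = 960/(-20) = -48
  a_2 = (3)(4)(-48) / ((2 - 6)(2 + 6)) = -576/(-32) = 18
  a_0 = (1)(2)(18) / ((0 - 6)(0 + 6)) = 36/(-36) = -1
Hence T_6(x) = 32 x^6 - 48 x^4 + 18 x^2 - 1.

T_6(x); series = 32 x^6 - 48 x^4 + 18 x^2 - 1


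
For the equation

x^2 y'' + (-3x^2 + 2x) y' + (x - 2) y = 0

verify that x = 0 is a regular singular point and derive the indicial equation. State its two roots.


Divide by x^2 to reach normal form y'' + P_1(x) y' + P_2(x) y = 0 with P_1(x) = -3 + 2/x and P_2(x) = 1/x - 2/x^2.
x = 0 is a singular point because the y'-coefficient -3 + 2/x has a pole at x = 0 and the y-coefficient 1/x - 2/x^2 has a pole at x = 0.
It is a regular singular point because x P_1(x) = p(x) = 2 - 3x and x^2 P_2(x) = q(x) = x - 2 are polynomials, hence analytic at x = 0.
p(0) = 2,  q(0) = -2.
Indicial equation: r(r-1) + p(0) r + q(0) = 0, i.e. r^2 + (p(0) - 1) r + q(0) = 0, i.e. r^2 + 1 r - 2 = 0.
Discriminant: (1)^2 - 4(-2) = 9, so r = (-1 ± 3)/2.
Solving: r_1 = 1, r_2 = -2.

indicial: r^2 + 1 r - 2 = 0; roots r_1 = 1, r_2 = -2


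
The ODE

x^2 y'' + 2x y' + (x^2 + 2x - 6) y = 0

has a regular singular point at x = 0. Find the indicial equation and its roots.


Divide by x^2 to reach normal form y'' + P_1(x) y' + P_2(x) y = 0 with P_1(x) = 2/x and P_2(x) = 1 + 2/x - 6/x^2.
x = 0 is a singular point because the y'-coefficient 2/x has a pole at x = 0 and the y-coefficient 1 + 2/x - 6/x^2 has a pole at x = 0.
It is a regular singular point because x P_1(x) = p(x) = 2 and x^2 P_2(x) = q(x) = x^2 + 2x - 6 are polynomials, hence analytic at x = 0.
p(0) = 2,  q(0) = -6.
Indicial equation: r(r-1) + p(0) r + q(0) = 0, i.e. r^2 + (p(0) - 1) r + q(0) = 0, i.e. r^2 + 1 r - 6 = 0.
Discriminant: (1)^2 - 4(-6) = 25, so r = (-1 ± 5)/2.
Solving: r_1 = 2, r_2 = -3.

indicial: r^2 + 1 r - 6 = 0; roots r_1 = 2, r_2 = -3


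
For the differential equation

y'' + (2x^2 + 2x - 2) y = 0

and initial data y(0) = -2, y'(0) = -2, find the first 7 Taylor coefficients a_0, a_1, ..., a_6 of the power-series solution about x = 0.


Ansatz: y(x) = sum_{n>=0} a_n x^n, so y'(x) = sum_{n>=1} n a_n x^(n-1) and y''(x) = sum_{n>=2} n(n-1) a_n x^(n-2).
Substitute into P(x) y'' + Q(x) y' + R(x) y = 0 with P(x) = 1, Q(x) = 0, R(x) = 2x^2 + 2x - 2, and match powers of x.
Initial conditions: a_0 = -2, a_1 = -2.
Setting the coefficient of each power of x to zero and solving order by order (substituting the coefficients already found):
  x^0: 2 a_2 - 2 a_0 = 0  ->  2 a_2 = 2 a_0 = -4  ->  a_2 = -2
  x^1: 6 a_3 - 2 a_1 + 2 a_0 = 0  ->  6 a_3 = 2 a_1 - 2 a_0 = 0  ->  a_3 = 0
  x^2: 12 a_4 - 2 a_2 + 2 a_1 + 2 a_0 = 0  ->  12 a_4 = 2 a_2 - 2 a_1 - 2 a_0 = 4  ->  a_4 = 1/3
  x^3: 20 a_5 - 2 a_3 + 2 a_2 + 2 a_1 = 0  ->  20 a_5 = 2 a_3 - 2 a_2 - 2 a_1 = 8  ->  a_5 = 2/5
  x^4: 30 a_6 - 2 a_4 + 2 a_3 + 2 a_2 = 0  ->  30 a_6 = 2 a_4 - 2 a_3 - 2 a_2 = 14/3  ->  a_6 = 7/45
Truncated series: y(x) = -2 - 2 x - 2 x^2 + (1/3) x^4 + (2/5) x^5 + (7/45) x^6 + O(x^7).

a_0 = -2; a_1 = -2; a_2 = -2; a_3 = 0; a_4 = 1/3; a_5 = 2/5; a_6 = 7/45


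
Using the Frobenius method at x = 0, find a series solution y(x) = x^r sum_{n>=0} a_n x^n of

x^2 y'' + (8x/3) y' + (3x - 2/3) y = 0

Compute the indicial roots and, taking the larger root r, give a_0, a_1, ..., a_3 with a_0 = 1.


Write in Frobenius form y'' + (p(x)/x) y' + (q(x)/x^2) y = 0:
  p(x) = 8/3,  q(x) = 3x - 2/3.
Indicial equation: r(r-1) + (8/3) r + (-2/3) = 0 -> roots r_1 = 1/3, r_2 = -2.
Take r = r_1 = 1/3. Let y(x) = x^r sum_{n>=0} a_n x^n with a_0 = 1.
Substitute y = x^r sum a_n x^n and match x^{r+n}. The recurrence is
  D(n) a_n + 3 a_{n-1} = 0,  where D(n) = (r+n)(r+n-1) + (8/3)(r+n) + (-2/3).
  a_n = -3 / D(n) * a_{n-1}.
Since the indicial polynomial factors as (r - r_1)(r - r_2), D(n) = (r_1 + n - r_1)(r_1 + n - r_2) = n(n + 7/3).
Evaluating step by step (a_0 = 1):
  n = 1: D(1) = 1(1 + 7/3) = 10/3; numerator = -3(1) = -3; a_1 = (-3)/(10/3) = -9/10
  n = 2: D(2) = 2(2 + 7/3) = 26/3; numerator = -3(-9/10) = 27/10; a_2 = (27/10)/(26/3) = 81/260
  n = 3: D(3) = 3(3 + 7/3) = 16; numerator = -3(81/260) = -243/260; a_3 = (-243/260)/(16) = -243/4160

r = 1/3; a_0 = 1; a_1 = -9/10; a_2 = 81/260; a_3 = -243/4160


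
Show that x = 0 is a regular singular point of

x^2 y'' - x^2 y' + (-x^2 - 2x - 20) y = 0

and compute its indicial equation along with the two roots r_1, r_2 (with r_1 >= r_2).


Divide by x^2 to reach normal form y'' + P_1(x) y' + P_2(x) y = 0 with P_1(x) = -1 and P_2(x) = -1 - 2/x - 20/x^2.
x = 0 is a singular point because the y-coefficient -1 - 2/x - 20/x^2 has a pole at x = 0.
It is a regular singular point because x P_1(x) = p(x) = -x and x^2 P_2(x) = q(x) = -x^2 - 2x - 20 are polynomials, hence analytic at x = 0.
p(0) = 0,  q(0) = -20.
Indicial equation: r(r-1) + p(0) r + q(0) = 0, i.e. r^2 + (p(0) - 1) r + q(0) = 0, i.e. r^2 - 1 r - 20 = 0.
Discriminant: (-1)^2 - 4(-20) = 81, so r = (1 ± 9)/2.
Solving: r_1 = 5, r_2 = -4.

indicial: r^2 - 1 r - 20 = 0; roots r_1 = 5, r_2 = -4


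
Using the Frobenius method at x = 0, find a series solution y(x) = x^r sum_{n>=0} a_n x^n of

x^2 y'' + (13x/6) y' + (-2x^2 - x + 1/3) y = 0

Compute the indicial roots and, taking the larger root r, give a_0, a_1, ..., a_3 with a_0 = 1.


Write in Frobenius form y'' + (p(x)/x) y' + (q(x)/x^2) y = 0:
  p(x) = 13/6,  q(x) = -2x^2 - x + 1/3.
Indicial equation: r(r-1) + (13/6) r + (1/3) = 0 -> roots r_1 = -1/2, r_2 = -2/3.
Take r = r_1 = -1/2. Let y(x) = x^r sum_{n>=0} a_n x^n with a_0 = 1.
Substitute y = x^r sum a_n x^n and match x^{r+n}. The recurrence is
  D(n) a_n - 1 a_{n-1} - 2 a_{n-2} = 0,  where D(n) = (r+n)(r+n-1) + (13/6)(r+n) + (1/3).
  a_n = [1 a_{n-1} + 2 a_{n-2}] / D(n).
Since the indicial polynomial factors as (r - r_1)(r - r_2), D(n) = (r_1 + n - r_1)(r_1 + n - r_2) = n(n + 1/6).
Evaluating step by step (a_0 = 1):
  n = 1: D(1) = 1(1 + 1/6) = 7/6; numerator = 1(1) = 1; a_1 = (1)/(7/6) = 6/7
  n = 2: D(2) = 2(2 + 1/6) = 13/3; numerator = 1(6/7) + 2(1) = 20/7; a_2 = (20/7)/(13/3) = 60/91
  n = 3: D(3) = 3(3 + 1/6) = 19/2; numerator = 1(60/91) + 2(6/7) = 216/91; a_3 = (216/91)/(19/2) = 432/1729

r = -1/2; a_0 = 1; a_1 = 6/7; a_2 = 60/91; a_3 = 432/1729


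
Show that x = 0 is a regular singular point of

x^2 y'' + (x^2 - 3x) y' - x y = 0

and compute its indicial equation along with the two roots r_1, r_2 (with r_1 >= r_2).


Divide by x^2 to reach normal form y'' + P_1(x) y' + P_2(x) y = 0 with P_1(x) = 1 - 3/x and P_2(x) = -1/x.
x = 0 is a singular point because the y'-coefficient 1 - 3/x has a pole at x = 0 and the y-coefficient -1/x has a pole at x = 0.
It is a regular singular point because x P_1(x) = p(x) = x - 3 and x^2 P_2(x) = q(x) = -x are polynomials, hence analytic at x = 0.
p(0) = -3,  q(0) = 0.
Indicial equation: r(r-1) + p(0) r + q(0) = 0, i.e. r^2 + (p(0) - 1) r + q(0) = 0, i.e. r^2 - 4 r = 0.
Discriminant: (-4)^2 - 4(0) = 16, so r = (4 ± 4)/2.
Solving: r_1 = 4, r_2 = 0.

indicial: r^2 - 4 r = 0; roots r_1 = 4, r_2 = 0


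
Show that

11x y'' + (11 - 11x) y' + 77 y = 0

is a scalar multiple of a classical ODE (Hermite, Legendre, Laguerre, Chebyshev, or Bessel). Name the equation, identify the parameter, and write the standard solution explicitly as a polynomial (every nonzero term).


All three coefficients share the factor 11; dividing through by 11 gives  x y'' + (1 - x) y' + 7 y = 0.
This matches the Laguerre equation x y'' + (1 - x) y' + n y = 0 with n = 7; the polynomial solution is L_7(x).
With y = sum_k a_k x^k, matching x^k gives (k+1)k a_{k+1} + (k+1) a_{k+1} - k a_k + n a_k = 0, i.e. (k+1)^2 a_{k+1} = (k - n) a_k = (k - 7) a_k. The right side vanishes at k = 7, so the series terminates at degree 7.
Standard normalization L_n(0) = 1 gives a_0 = 1. Work upward with a_{k+1} = (k - 7) a_k / (k+1)^2:
  a_1 = (0 - 7)(1) / 1^2 = -7/1 = -7
  a_2 = (1 - 7)(-7) / 2^2 = 42/4 = 21/2
  a_3 = (2 - 7)(21/2) / 3^2 = (-105/2)/9 = -35/6
  a_4 = (3 - 7)(-35/6) / 4^2 = (70/3)/16 = 35/24
  a_5 = (4 - 7)(35/24) / 5^2 = (-35/8)/25 = -7/40
  a_6 = (5 - 7)(-7/40) / 6^2 = (7/20)/36 = 7/720
  a_7 = (6 - 7)(7/720) / 7^2 = (-7/720)/49 = -1/5040
Hence L_7(x) = -x^7/5040 + 7 x^6/720 - 7 x^5/40 + 35 x^4/24 - 35 x^3/6 + 21 x^2/2 - 7 x + 1.

L_7(x); series = -x^7/5040 + 7 x^6/720 - 7 x^5/40 + 35 x^4/24 - 35 x^3/6 + 21 x^2/2 - 7 x + 1


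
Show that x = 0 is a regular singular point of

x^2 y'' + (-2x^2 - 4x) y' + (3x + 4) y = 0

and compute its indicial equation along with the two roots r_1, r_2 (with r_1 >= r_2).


Divide by x^2 to reach normal form y'' + P_1(x) y' + P_2(x) y = 0 with P_1(x) = -2 - 4/x and P_2(x) = 3/x + 4/x^2.
x = 0 is a singular point because the y'-coefficient -2 - 4/x has a pole at x = 0 and the y-coefficient 3/x + 4/x^2 has a pole at x = 0.
It is a regular singular point because x P_1(x) = p(x) = -2x - 4 and x^2 P_2(x) = q(x) = 3x + 4 are polynomials, hence analytic at x = 0.
p(0) = -4,  q(0) = 4.
Indicial equation: r(r-1) + p(0) r + q(0) = 0, i.e. r^2 + (p(0) - 1) r + q(0) = 0, i.e. r^2 - 5 r + 4 = 0.
Discriminant: (-5)^2 - 4(4) = 9, so r = (5 ± 3)/2.
Solving: r_1 = 4, r_2 = 1.

indicial: r^2 - 5 r + 4 = 0; roots r_1 = 4, r_2 = 1


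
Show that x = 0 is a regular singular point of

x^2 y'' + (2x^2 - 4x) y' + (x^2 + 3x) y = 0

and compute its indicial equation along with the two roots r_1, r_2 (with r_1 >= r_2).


Divide by x^2 to reach normal form y'' + P_1(x) y' + P_2(x) y = 0 with P_1(x) = 2 - 4/x and P_2(x) = 1 + 3/x.
x = 0 is a singular point because the y'-coefficient 2 - 4/x has a pole at x = 0 and the y-coefficient 1 + 3/x has a pole at x = 0.
It is a regular singular point because x P_1(x) = p(x) = 2x - 4 and x^2 P_2(x) = q(x) = x^2 + 3x are polynomials, hence analytic at x = 0.
p(0) = -4,  q(0) = 0.
Indicial equation: r(r-1) + p(0) r + q(0) = 0, i.e. r^2 + (p(0) - 1) r + q(0) = 0, i.e. r^2 - 5 r = 0.
Discriminant: (-5)^2 - 4(0) = 25, so r = (5 ± 5)/2.
Solving: r_1 = 5, r_2 = 0.

indicial: r^2 - 5 r = 0; roots r_1 = 5, r_2 = 0


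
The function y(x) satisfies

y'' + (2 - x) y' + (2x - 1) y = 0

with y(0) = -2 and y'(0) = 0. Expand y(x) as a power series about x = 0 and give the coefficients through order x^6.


Ansatz: y(x) = sum_{n>=0} a_n x^n, so y'(x) = sum_{n>=1} n a_n x^(n-1) and y''(x) = sum_{n>=2} n(n-1) a_n x^(n-2).
Substitute into P(x) y'' + Q(x) y' + R(x) y = 0 with P(x) = 1, Q(x) = 2 - x, R(x) = 2x - 1, and match powers of x.
Initial conditions: a_0 = -2, a_1 = 0.
Setting the coefficient of each power of x to zero and solving order by order (substituting the coefficients already found):
  x^0: 2 a_2 + 2 a_1 - a_0 = 0  ->  2 a_2 = -2 a_1 + a_0 = -2  ->  a_2 = -1
  x^1: 6 a_3 + 4 a_2 - 2 a_1 + 2 a_0 = 0  ->  6 a_3 = -4 a_2 + 2 a_1 - 2 a_0 = 8  ->  a_3 = 4/3
  x^2: 12 a_4 + 6 a_3 - 3 a_2 + 2 a_1 = 0  ->  12 a_4 = -6 a_3 + 3 a_2 - 2 a_1 = -11  ->  a_4 = -11/12
  x^3: 20 a_5 + 8 a_4 - 4 a_3 + 2 a_2 = 0  ->  20 a_5 = -8 a_4 + 4 a_3 - 2 a_2 = 44/3  ->  a_5 = 11/15
  x^4: 30 a_6 + 10 a_5 - 5 a_4 + 2 a_3 = 0  ->  30 a_6 = -10 a_5 + 5 a_4 - 2 a_3 = -175/12  ->  a_6 = -35/72
Truncated series: y(x) = -2 - x^2 + (4/3) x^3 - (11/12) x^4 + (11/15) x^5 - (35/72) x^6 + O(x^7).

a_0 = -2; a_1 = 0; a_2 = -1; a_3 = 4/3; a_4 = -11/12; a_5 = 11/15; a_6 = -35/72


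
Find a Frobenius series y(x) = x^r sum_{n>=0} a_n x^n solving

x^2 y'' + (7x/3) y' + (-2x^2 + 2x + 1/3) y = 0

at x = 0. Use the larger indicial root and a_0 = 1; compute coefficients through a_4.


Write in Frobenius form y'' + (p(x)/x) y' + (q(x)/x^2) y = 0:
  p(x) = 7/3,  q(x) = -2x^2 + 2x + 1/3.
Indicial equation: r(r-1) + (7/3) r + (1/3) = 0 -> roots r_1 = -1/3, r_2 = -1.
Take r = r_1 = -1/3. Let y(x) = x^r sum_{n>=0} a_n x^n with a_0 = 1.
Substitute y = x^r sum a_n x^n and match x^{r+n}. The recurrence is
  D(n) a_n + 2 a_{n-1} - 2 a_{n-2} = 0,  where D(n) = (r+n)(r+n-1) + (7/3)(r+n) + (1/3).
  a_n = [-2 a_{n-1} + 2 a_{n-2}] / D(n).
Since the indicial polynomial factors as (r - r_1)(r - r_2), D(n) = (r_1 + n - r_1)(r_1 + n - r_2) = n(n + 2/3).
Evaluating step by step (a_0 = 1):
  n = 1: D(1) = 1(1 + 2/3) = 5/3; numerator = -2(1) = -2; a_1 = (-2)/(5/3) = -6/5
  n = 2: D(2) = 2(2 + 2/3) = 16/3; numerator = -2(-6/5) + 2(1) = 22/5; a_2 = (22/5)/(16/3) = 33/40
  n = 3: D(3) = 3(3 + 2/3) = 11; numerator = -2(33/40) + 2(-6/5) = -81/20; a_3 = (-81/20)/(11) = -81/220
  n = 4: D(4) = 4(4 + 2/3) = 56/3; numerator = -2(-81/220) + 2(33/40) = 105/44; a_4 = (105/44)/(56/3) = 45/352

r = -1/3; a_0 = 1; a_1 = -6/5; a_2 = 33/40; a_3 = -81/220; a_4 = 45/352


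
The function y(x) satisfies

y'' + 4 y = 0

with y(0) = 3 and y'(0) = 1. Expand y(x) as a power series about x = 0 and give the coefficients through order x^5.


Ansatz: y(x) = sum_{n>=0} a_n x^n, so y'(x) = sum_{n>=1} n a_n x^(n-1) and y''(x) = sum_{n>=2} n(n-1) a_n x^(n-2).
Substitute into P(x) y'' + Q(x) y' + R(x) y = 0 with P(x) = 1, Q(x) = 0, R(x) = 4, and match powers of x.
Initial conditions: a_0 = 3, a_1 = 1.
Setting the coefficient of each power of x to zero and solving order by order (substituting the coefficients already found):
  x^0: 2 a_2 + 4 a_0 = 0  ->  2 a_2 = -4 a_0 = -12  ->  a_2 = -6
  x^1: 6 a_3 + 4 a_1 = 0  ->  6 a_3 = -4 a_1 = -4  ->  a_3 = -2/3
  x^2: 12 a_4 + 4 a_2 = 0  ->  12 a_4 = -4 a_2 = 24  ->  a_4 = 2
  x^3: 20 a_5 + 4 a_3 = 0  ->  20 a_5 = -4 a_3 = 8/3  ->  a_5 = 2/15
Truncated series: y(x) = 3 + x - 6 x^2 - (2/3) x^3 + 2 x^4 + (2/15) x^5 + O(x^6).

a_0 = 3; a_1 = 1; a_2 = -6; a_3 = -2/3; a_4 = 2; a_5 = 2/15


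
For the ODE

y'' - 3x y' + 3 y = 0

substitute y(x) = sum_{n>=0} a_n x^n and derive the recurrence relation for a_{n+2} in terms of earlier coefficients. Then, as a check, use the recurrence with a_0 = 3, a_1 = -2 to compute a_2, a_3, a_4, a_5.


Substitute y = sum_n a_n x^n.
y''(x) has coefficient (n+2)(n+1) a_{n+2} at x^n;
-3 x y'(x) has coefficient -3 n a_n at x^n (shift);
3 y(x) has coefficient 3 a_n at x^n.
Matching x^n: (n+2)(n+1) a_{n+2} + (-3n + 3) a_n = 0.
Thus a_{n+2} = (3n - 3) / ((n+1)(n+2)) * a_n.

Check with a_0 = 3, a_1 = -2 (apply the recurrence for n = 0, 1, 2, 3): a_0 = 3, a_1 = -2, a_2 = -9/2, a_3 = 0, a_4 = -9/8, a_5 = 0.

a_(n+2) = (3n - 3) / ((n+1)(n+2)) * a_n; check: a_0 = 3, a_1 = -2, a_2 = -9/2, a_3 = 0, a_4 = -9/8, a_5 = 0


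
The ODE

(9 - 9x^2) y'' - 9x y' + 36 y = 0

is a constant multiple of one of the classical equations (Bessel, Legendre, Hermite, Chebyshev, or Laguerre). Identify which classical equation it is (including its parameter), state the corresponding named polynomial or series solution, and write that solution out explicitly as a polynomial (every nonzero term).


All three coefficients share the factor 9; dividing through by 9 gives  (1 - x^2) y'' - x y' + 4 y = 0.
This matches the Chebyshev equation (1 - x^2) y'' - x y' + n^2 y = 0 (note the -x y' term, not -2x y') with n^2 = 4, so n = 2; the polynomial solution is T_2(x).
With y = sum_k a_k x^k, matching x^k gives (k+2)(k+1) a_{k+2} = (k^2 - n^2) a_k = (k - 2)(k + 2) a_k. The right side vanishes at k = 2, so the series with the parity of 2 terminates at degree 2.
Standard normalization: leading coefficient of T_n is 2^(n-1), so a_2 = 2^1 = 2. Work downward with a_k = (k+1)(k+2) a_{k+2} / ((k - 2)(k + 2)):
  a_0 = (1)(2)(2) / ((0 - 2)(0 + 2)) = 4/(-4) = -1
Hence T_2(x) = 2 x^2 - 1.

T_2(x); series = 2 x^2 - 1


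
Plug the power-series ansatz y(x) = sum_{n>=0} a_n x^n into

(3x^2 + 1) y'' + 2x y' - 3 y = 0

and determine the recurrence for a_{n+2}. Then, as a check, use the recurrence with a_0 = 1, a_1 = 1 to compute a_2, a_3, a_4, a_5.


Substitute y = sum_n a_n x^n.
(1 + 3 x^2) y'' contributes (n+2)(n+1) a_{n+2} + 3 n(n-1) a_n at x^n.
2 x y'(x) contributes 2 n a_n at x^n.
-3 y(x) contributes -3 a_n at x^n.
Matching x^n: (n+2)(n+1) a_{n+2} + (3 n(n-1) + 2 n - 3) a_n = 0.
Thus a_{n+2} = (-3 n(n-1) - 2 n + 3) / ((n+1)(n+2)) * a_n.

Check with a_0 = 1, a_1 = 1 (apply the recurrence for n = 0, 1, 2, 3): a_0 = 1, a_1 = 1, a_2 = 3/2, a_3 = 1/6, a_4 = -7/8, a_5 = -7/40.

a_(n+2) = (-3 n(n-1) - 2 n + 3) / ((n+1)(n+2)) * a_n; check: a_0 = 1, a_1 = 1, a_2 = 3/2, a_3 = 1/6, a_4 = -7/8, a_5 = -7/40


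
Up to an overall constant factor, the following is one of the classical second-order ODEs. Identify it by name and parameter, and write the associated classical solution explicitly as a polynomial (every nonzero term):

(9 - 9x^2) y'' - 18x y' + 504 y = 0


All three coefficients share the factor 9; dividing through by 9 gives  (1 - x^2) y'' - 2x y' + 56 y = 0.
This matches the Legendre equation (1 - x^2) y'' - 2x y' + n(n+1) y = 0 (note the -2x y' term) with n(n+1) = 56, so n = 7; the polynomial solution is P_7(x).
With y = sum_k a_k x^k, matching x^k gives (k+2)(k+1) a_{k+2} = [k(k+1) - n(n+1)] a_k = (k - 7)(k + 8) a_k. The right side vanishes at k = 7, so the series with the parity of 7 terminates at degree 7.
Standard normalization (P_n(1) = 1): leading coefficient (2n)!/(2^n (n!)^2) = 87178291200/(128*25401600) = 429/16, so a_7 = 429/16. Work downward with a_k = (k+1)(k+2) a_{k+2} / ((k - 7)(k + 8)):
  a_5 = (6)(7)(429/16) / ((5 - 7)(5 + 8)) = (9009/8)/(-26) = -693/16
  a_3 = (4)(5)(-693/16) / ((3 - 7)(3 + 8)) = (-3465/4)/(-44) = 315/16
  a_1 = (2)(3)(315/16) / ((1 - 7)(1 + 8)) = (945/8)/(-54) = -35/16
Hence P_7(x) = 429 x^7/16 - 693 x^5/16 + 315 x^3/16 - 35 x/16.

P_7(x); series = 429 x^7/16 - 693 x^5/16 + 315 x^3/16 - 35 x/16


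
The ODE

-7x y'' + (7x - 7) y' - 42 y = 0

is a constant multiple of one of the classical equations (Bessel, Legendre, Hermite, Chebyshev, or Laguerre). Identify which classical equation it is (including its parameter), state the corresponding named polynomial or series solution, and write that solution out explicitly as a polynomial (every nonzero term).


All three coefficients share the factor -7; dividing through by -7 gives  x y'' + (1 - x) y' + 6 y = 0.
This matches the Laguerre equation x y'' + (1 - x) y' + n y = 0 with n = 6; the polynomial solution is L_6(x).
With y = sum_k a_k x^k, matching x^k gives (k+1)k a_{k+1} + (k+1) a_{k+1} - k a_k + n a_k = 0, i.e. (k+1)^2 a_{k+1} = (k - n) a_k = (k - 6) a_k. The right side vanishes at k = 6, so the series terminates at degree 6.
Standard normalization L_n(0) = 1 gives a_0 = 1. Work upward with a_{k+1} = (k - 6) a_k / (k+1)^2:
  a_1 = (0 - 6)(1) / 1^2 = -6/1 = -6
  a_2 = (1 - 6)(-6) / 2^2 = 30/4 = 15/2
  a_3 = (2 - 6)(15/2) / 3^2 = -30/9 = -10/3
  a_4 = (3 - 6)(-10/3) / 4^2 = 10/16 = 5/8
  a_5 = (4 - 6)(5/8) / 5^2 = (-5/4)/25 = -1/20
  a_6 = (5 - 6)(-1/20) / 6^2 = (1/20)/36 = 1/720
Hence L_6(x) = x^6/720 - x^5/20 + 5 x^4/8 - 10 x^3/3 + 15 x^2/2 - 6 x + 1.

L_6(x); series = x^6/720 - x^5/20 + 5 x^4/8 - 10 x^3/3 + 15 x^2/2 - 6 x + 1


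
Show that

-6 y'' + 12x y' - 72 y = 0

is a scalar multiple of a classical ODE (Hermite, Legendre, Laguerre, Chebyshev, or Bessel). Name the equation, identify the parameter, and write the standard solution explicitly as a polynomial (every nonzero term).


All three coefficients share the factor -6; dividing through by -6 gives  y'' - 2x y' + 12 y = 0.
This matches the Hermite equation y'' - 2x y' + 2n y = 0 with 2n = 12, so n = 6; the polynomial solution is H_6(x).
With y = sum_k a_k x^k, matching x^k gives (k+2)(k+1) a_{k+2} = 2(k - n) a_k = 2(k - 6) a_k. The right side vanishes at k = 6, so the series with the parity of 6 terminates at degree 6.
Standard normalization: leading coefficient of H_n is 2^n, so a_6 = 2^6 = 64. Work downward with a_k = (k+1)(k+2) a_{k+2} / (2(k - n)):
  a_4 = (5)(6)(64) / (2(4 - 6)) = 1920/(-4) = -480
  a_2 = (3)(4)(-480) / (2(2 - 6)) = -5760/(-8) = 720
  a_0 = (1)(2)(720) / (2(0 - 6)) = 1440/(-12) = -120
Hence H_6(x) = 64 x^6 - 480 x^4 + 720 x^2 - 120.

H_6(x); series = 64 x^6 - 480 x^4 + 720 x^2 - 120


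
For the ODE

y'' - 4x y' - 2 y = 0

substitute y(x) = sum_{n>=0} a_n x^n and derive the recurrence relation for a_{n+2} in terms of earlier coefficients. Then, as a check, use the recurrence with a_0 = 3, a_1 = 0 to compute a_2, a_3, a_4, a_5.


Substitute y = sum_n a_n x^n.
y''(x) has coefficient (n+2)(n+1) a_{n+2} at x^n;
-4 x y'(x) has coefficient -4 n a_n at x^n (shift);
-2 y(x) has coefficient -2 a_n at x^n.
Matching x^n: (n+2)(n+1) a_{n+2} + (-4n - 2) a_n = 0.
Thus a_{n+2} = (4n + 2) / ((n+1)(n+2)) * a_n.

Check with a_0 = 3, a_1 = 0 (apply the recurrence for n = 0, 1, 2, 3): a_0 = 3, a_1 = 0, a_2 = 3, a_3 = 0, a_4 = 5/2, a_5 = 0.

a_(n+2) = (4n + 2) / ((n+1)(n+2)) * a_n; check: a_0 = 3, a_1 = 0, a_2 = 3, a_3 = 0, a_4 = 5/2, a_5 = 0


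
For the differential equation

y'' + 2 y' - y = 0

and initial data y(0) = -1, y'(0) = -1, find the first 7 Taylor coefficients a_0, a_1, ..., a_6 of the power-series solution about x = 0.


Ansatz: y(x) = sum_{n>=0} a_n x^n, so y'(x) = sum_{n>=1} n a_n x^(n-1) and y''(x) = sum_{n>=2} n(n-1) a_n x^(n-2).
Substitute into P(x) y'' + Q(x) y' + R(x) y = 0 with P(x) = 1, Q(x) = 2, R(x) = -1, and match powers of x.
Initial conditions: a_0 = -1, a_1 = -1.
Setting the coefficient of each power of x to zero and solving order by order (substituting the coefficients already found):
  x^0: 2 a_2 + 2 a_1 - a_0 = 0  ->  2 a_2 = -2 a_1 + a_0 = 1  ->  a_2 = 1/2
  x^1: 6 a_3 + 4 a_2 - a_1 = 0  ->  6 a_3 = -4 a_2 + a_1 = -3  ->  a_3 = -1/2
  x^2: 12 a_4 + 6 a_3 - a_2 = 0  ->  12 a_4 = -6 a_3 + a_2 = 7/2  ->  a_4 = 7/24
  x^3: 20 a_5 + 8 a_4 - a_3 = 0  ->  20 a_5 = -8 a_4 + a_3 = -17/6  ->  a_5 = -17/120
  x^4: 30 a_6 + 10 a_5 - a_4 = 0  ->  30 a_6 = -10 a_5 + a_4 = 41/24  ->  a_6 = 41/720
Truncated series: y(x) = -1 - x + (1/2) x^2 - (1/2) x^3 + (7/24) x^4 - (17/120) x^5 + (41/720) x^6 + O(x^7).

a_0 = -1; a_1 = -1; a_2 = 1/2; a_3 = -1/2; a_4 = 7/24; a_5 = -17/120; a_6 = 41/720


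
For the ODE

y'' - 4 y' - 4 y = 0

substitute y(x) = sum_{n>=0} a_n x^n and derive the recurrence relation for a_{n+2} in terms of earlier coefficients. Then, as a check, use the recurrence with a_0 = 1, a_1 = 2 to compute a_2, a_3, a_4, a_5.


Substitute y = sum_n a_n x^n.
y''(x) has coefficient (n+2)(n+1) a_{n+2} at x^n;
-4 y'(x) has coefficient -4 (n+1) a_{n+1} at x^n;
-4 y(x) has coefficient -4 a_n at x^n.
Matching x^n: (n+2)(n+1) a_{n+2} - 4 (n+1) a_{n+1} - 4 a_n = 0.
Thus a_{n+2} = [4 (n+1) a_{n+1} + 4 a_n] / ((n+1)(n+2)).

Check with a_0 = 1, a_1 = 2 (apply the recurrence for n = 0, 1, 2, 3): a_0 = 1, a_1 = 2, a_2 = 6, a_3 = 28/3, a_4 = 34/3, a_5 = 164/15.

a_(n+2) = [4 (n+1) a_(n+1) + 4 a_n] / ((n+1)(n+2)); check: a_0 = 1, a_1 = 2, a_2 = 6, a_3 = 28/3, a_4 = 34/3, a_5 = 164/15
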